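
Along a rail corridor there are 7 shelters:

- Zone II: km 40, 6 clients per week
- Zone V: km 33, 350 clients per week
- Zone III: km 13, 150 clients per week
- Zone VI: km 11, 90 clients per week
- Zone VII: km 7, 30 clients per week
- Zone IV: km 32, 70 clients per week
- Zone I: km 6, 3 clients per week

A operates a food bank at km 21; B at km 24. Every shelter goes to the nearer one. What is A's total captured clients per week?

273

The indifferent point is the midpoint (21+24)/2 = 22.5; shelters left of it (closer to A at 21) go to A, those right go to B.
  Zone I at 6 (w=3) → A
  Zone VII at 7 (w=30) → A
  Zone VI at 11 (w=90) → A
  Zone III at 13 (w=150) → A
  Zone IV at 32 (w=70) → B
  Zone V at 33 (w=350) → B
  Zone II at 40 (w=6) → B
A captures 273; B captures 426.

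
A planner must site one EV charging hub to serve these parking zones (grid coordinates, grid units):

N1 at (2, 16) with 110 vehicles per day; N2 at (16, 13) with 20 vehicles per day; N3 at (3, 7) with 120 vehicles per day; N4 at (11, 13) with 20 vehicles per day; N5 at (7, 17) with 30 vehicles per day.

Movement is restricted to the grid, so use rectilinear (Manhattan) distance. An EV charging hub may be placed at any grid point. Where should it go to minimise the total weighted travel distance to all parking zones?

Manhattan distance separates: Σwᵢ(|x−xᵢ|+|y−yᵢ|) = Σwᵢ|x−xᵢ| + Σwᵢ|y−yᵢ|, so x and y are optimised independently as 1-D weighted medians.
Total weight W = 300; half = 150.
x-coordinate, sorted with cumulative weight:
  x=2 (N1, w=110) cum 110
  x=3 (N3, w=120) cum 230  ← median
  x=7 (N5, w=30) cum 260
  x=11 (N4, w=20) cum 280
  x=16 (N2, w=20) cum 300
⇒ x* = 3
y-coordinate, sorted with cumulative weight:
  y=7 (N3, w=120) cum 120
  y=13 (N2, w=20) cum 140
  y=13 (N4, w=20) cum 160  ← median
  y=16 (N1, w=110) cum 270
  y=17 (N5, w=30) cum 300
⇒ y* = 13

(3, 13)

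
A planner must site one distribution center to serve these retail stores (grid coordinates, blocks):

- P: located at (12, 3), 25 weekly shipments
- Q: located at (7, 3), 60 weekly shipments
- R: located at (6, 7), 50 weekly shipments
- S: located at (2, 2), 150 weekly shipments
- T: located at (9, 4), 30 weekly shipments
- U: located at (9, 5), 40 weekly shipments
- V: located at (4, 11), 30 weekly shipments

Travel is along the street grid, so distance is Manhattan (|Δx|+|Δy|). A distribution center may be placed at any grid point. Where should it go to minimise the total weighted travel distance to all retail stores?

(6, 3)

Manhattan distance separates: Σwᵢ(|x−xᵢ|+|y−yᵢ|) = Σwᵢ|x−xᵢ| + Σwᵢ|y−yᵢ|, so x and y are optimised independently as 1-D weighted medians.
Total weight W = 385; half = 192.5.
x-coordinate, sorted with cumulative weight:
  x=2 (S, w=150) cum 150
  x=4 (V, w=30) cum 180
  x=6 (R, w=50) cum 230  ← median
  x=7 (Q, w=60) cum 290
  x=9 (T, w=30) cum 320
  x=9 (U, w=40) cum 360
  x=12 (P, w=25) cum 385
⇒ x* = 6
y-coordinate, sorted with cumulative weight:
  y=2 (S, w=150) cum 150
  y=3 (P, w=25) cum 175
  y=3 (Q, w=60) cum 235  ← median
  y=4 (T, w=30) cum 265
  y=5 (U, w=40) cum 305
  y=7 (R, w=50) cum 355
  y=11 (V, w=30) cum 385
⇒ y* = 3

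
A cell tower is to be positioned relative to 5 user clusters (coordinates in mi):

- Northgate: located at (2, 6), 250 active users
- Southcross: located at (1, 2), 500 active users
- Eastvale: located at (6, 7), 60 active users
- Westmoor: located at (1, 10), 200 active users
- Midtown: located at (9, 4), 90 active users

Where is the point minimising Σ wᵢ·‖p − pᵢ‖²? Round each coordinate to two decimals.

The minimiser of Σwᵢ‖p−pᵢ‖² is the weighted centroid p* = (Σwᵢpᵢ)/(Σwᵢ).
Σwᵢ = 1100.
Σwᵢxᵢ = 250·2 + 500·1 + 60·6 + 200·1 + 90·9 = 2370.
Σwᵢyᵢ = 250·6 + 500·2 + 60·7 + 200·10 + 90·4 = 5280.
x* = 2370/1100 = 2.15, y* = 5280/1100 = 4.80.

(2.15, 4.80)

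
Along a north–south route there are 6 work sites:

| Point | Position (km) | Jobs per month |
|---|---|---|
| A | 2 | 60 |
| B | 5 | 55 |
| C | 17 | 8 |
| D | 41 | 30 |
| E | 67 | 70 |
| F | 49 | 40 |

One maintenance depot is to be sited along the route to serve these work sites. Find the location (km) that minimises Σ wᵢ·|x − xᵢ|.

x = 41

For a sum of weighted absolute distances on a line, the optimum is the weighted median (not the mean). Total weight W = 263; half-weight = 131.5.
Sort by position and accumulate weight:
  km 2 (A, w=60) → cum 60
  km 5 (B, w=55) → cum 115
  km 17 (C, w=8) → cum 123
  km 41 (D, w=30) → cum 153  ≥ 131.5 → median here
  km 49 (F, w=40) → cum 193
  km 67 (E, w=70) → cum 263
Optimal location: km 41.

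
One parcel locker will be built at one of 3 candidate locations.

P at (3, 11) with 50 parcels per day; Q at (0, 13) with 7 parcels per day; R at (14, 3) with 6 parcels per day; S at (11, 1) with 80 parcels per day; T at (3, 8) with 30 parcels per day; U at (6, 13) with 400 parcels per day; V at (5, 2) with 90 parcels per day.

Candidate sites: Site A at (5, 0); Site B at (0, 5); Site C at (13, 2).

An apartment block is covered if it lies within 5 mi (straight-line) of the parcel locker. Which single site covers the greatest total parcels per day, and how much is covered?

Site A, covering 90

Coverage radius r = 5 mi; a point is covered iff (Δx)²+(Δy)² ≤ 5² = 25.
  Site A (5, 0): covers {V} → 90
  Site B (0, 5): covers {T} → 30
  Site C (13, 2): covers {R, S} → 86
Maximum coverage at Site A: 90 parcels per day.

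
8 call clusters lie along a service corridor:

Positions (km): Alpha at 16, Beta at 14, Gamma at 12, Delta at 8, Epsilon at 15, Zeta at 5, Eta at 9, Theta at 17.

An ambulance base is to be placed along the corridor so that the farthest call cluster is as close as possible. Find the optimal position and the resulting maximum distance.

location 11, max distance 6

The 1-center on a line is the midpoint of the two extreme points: leftmost at 5, rightmost at 17.
Optimal location = (5 + 17)/2 = 11; maximum distance = (17 − 5)/2 = 6.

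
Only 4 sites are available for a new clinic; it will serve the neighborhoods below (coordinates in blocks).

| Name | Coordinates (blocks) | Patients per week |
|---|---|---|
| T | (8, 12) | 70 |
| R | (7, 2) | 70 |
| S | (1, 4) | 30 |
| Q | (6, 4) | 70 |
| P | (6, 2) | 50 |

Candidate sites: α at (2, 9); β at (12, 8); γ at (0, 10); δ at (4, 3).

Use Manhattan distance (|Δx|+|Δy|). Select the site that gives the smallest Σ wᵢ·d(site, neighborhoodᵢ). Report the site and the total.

δ, total 1670 blocks

Total weighted distance at each candidate:
  α (2, 9): total = 2830
  β (12, 8): total = 3080
  γ (0, 10): total = 3500
  δ (4, 3): total = 1670
Minimum is at δ with total 1670 blocks.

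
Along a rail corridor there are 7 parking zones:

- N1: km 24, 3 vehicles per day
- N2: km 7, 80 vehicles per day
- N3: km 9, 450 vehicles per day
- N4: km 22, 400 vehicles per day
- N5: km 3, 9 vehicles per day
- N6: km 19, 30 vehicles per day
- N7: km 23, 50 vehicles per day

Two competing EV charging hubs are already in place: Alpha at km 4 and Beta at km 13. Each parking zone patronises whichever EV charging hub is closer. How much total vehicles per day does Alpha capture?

The indifferent point is the midpoint (4+13)/2 = 8.5; parking zones left of it (closer to Alpha at 4) go to Alpha, those right go to Beta.
  N5 at 3 (w=9) → Alpha
  N2 at 7 (w=80) → Alpha
  N3 at 9 (w=450) → Beta
  N6 at 19 (w=30) → Beta
  N4 at 22 (w=400) → Beta
  N7 at 23 (w=50) → Beta
  N1 at 24 (w=3) → Beta
Alpha captures 89; Beta captures 933.

89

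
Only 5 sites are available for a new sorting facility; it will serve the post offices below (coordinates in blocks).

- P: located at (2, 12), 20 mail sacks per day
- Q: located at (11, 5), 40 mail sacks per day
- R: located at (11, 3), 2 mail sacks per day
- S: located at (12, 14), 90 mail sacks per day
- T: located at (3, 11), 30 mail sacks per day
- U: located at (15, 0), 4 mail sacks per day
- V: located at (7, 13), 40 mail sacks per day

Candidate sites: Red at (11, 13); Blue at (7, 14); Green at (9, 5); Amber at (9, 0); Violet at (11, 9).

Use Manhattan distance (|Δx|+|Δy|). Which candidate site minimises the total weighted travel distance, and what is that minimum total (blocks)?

Total weighted distance at each candidate:
  Red (11, 13): total = 1248
  Blue (7, 14): total = 1478
  Green (9, 5): total = 2252
  Amber (9, 0): total = 3334
  Violet (11, 9): total = 1624
Minimum is at Red with total 1248 blocks.

Red, total 1248 blocks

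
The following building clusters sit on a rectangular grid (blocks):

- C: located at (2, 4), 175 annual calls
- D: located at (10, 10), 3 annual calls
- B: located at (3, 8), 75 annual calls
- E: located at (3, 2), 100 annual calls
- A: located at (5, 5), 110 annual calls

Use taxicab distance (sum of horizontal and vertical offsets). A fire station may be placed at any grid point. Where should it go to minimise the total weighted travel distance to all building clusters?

(3, 4)

Manhattan distance separates: Σwᵢ(|x−xᵢ|+|y−yᵢ|) = Σwᵢ|x−xᵢ| + Σwᵢ|y−yᵢ|, so x and y are optimised independently as 1-D weighted medians.
Total weight W = 463; half = 231.5.
x-coordinate, sorted with cumulative weight:
  x=2 (C, w=175) cum 175
  x=3 (B, w=75) cum 250  ← median
  x=3 (E, w=100) cum 350
  x=5 (A, w=110) cum 460
  x=10 (D, w=3) cum 463
⇒ x* = 3
y-coordinate, sorted with cumulative weight:
  y=2 (E, w=100) cum 100
  y=4 (C, w=175) cum 275  ← median
  y=5 (A, w=110) cum 385
  y=8 (B, w=75) cum 460
  y=10 (D, w=3) cum 463
⇒ y* = 4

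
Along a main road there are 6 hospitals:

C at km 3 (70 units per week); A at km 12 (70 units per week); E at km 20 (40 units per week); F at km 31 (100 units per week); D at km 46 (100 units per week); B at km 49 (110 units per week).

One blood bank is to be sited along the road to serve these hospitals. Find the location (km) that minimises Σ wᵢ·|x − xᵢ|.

For a sum of weighted absolute distances on a line, the optimum is the weighted median (not the mean). Total weight W = 490; half-weight = 245.
Sort by position and accumulate weight:
  km 3 (C, w=70) → cum 70
  km 12 (A, w=70) → cum 140
  km 20 (E, w=40) → cum 180
  km 31 (F, w=100) → cum 280  ≥ 245 → median here
  km 46 (D, w=100) → cum 380
  km 49 (B, w=110) → cum 490
Optimal location: km 31.

x = 31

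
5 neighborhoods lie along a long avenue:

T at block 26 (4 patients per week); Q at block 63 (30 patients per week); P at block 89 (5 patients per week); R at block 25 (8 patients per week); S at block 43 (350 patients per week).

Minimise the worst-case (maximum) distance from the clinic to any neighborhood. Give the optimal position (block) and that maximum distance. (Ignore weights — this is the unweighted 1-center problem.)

location 57, max distance 32

The 1-center on a line is the midpoint of the two extreme points: leftmost at 25, rightmost at 89.
Optimal location = (25 + 89)/2 = 57; maximum distance = (89 − 25)/2 = 32.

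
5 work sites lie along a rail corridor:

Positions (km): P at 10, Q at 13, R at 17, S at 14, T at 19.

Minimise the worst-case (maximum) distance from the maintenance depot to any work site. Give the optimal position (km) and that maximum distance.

The 1-center on a line is the midpoint of the two extreme points: leftmost at 10, rightmost at 19.
Optimal location = (10 + 19)/2 = 14.5; maximum distance = (19 − 10)/2 = 4.5.

location 14.5, max distance 4.5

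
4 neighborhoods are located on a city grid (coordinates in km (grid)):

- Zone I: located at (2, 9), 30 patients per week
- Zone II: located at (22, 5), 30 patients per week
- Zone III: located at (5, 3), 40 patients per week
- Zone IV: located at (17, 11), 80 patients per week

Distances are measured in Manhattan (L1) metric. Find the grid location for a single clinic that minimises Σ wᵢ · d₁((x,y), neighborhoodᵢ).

(17, 9)

Manhattan distance separates: Σwᵢ(|x−xᵢ|+|y−yᵢ|) = Σwᵢ|x−xᵢ| + Σwᵢ|y−yᵢ|, so x and y are optimised independently as 1-D weighted medians.
Total weight W = 180; half = 90.
x-coordinate, sorted with cumulative weight:
  x=2 (Zone I, w=30) cum 30
  x=5 (Zone III, w=40) cum 70
  x=17 (Zone IV, w=80) cum 150  ← median
  x=22 (Zone II, w=30) cum 180
⇒ x* = 17
y-coordinate, sorted with cumulative weight:
  y=3 (Zone III, w=40) cum 40
  y=5 (Zone II, w=30) cum 70
  y=9 (Zone I, w=30) cum 100  ← median
  y=11 (Zone IV, w=80) cum 180
⇒ y* = 9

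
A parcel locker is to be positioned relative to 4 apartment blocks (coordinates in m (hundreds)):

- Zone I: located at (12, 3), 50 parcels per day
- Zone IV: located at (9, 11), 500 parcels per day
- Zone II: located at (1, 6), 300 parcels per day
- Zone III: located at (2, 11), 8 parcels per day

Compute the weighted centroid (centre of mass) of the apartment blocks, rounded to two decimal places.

(6.31, 8.79)

The minimiser of Σwᵢ‖p−pᵢ‖² is the weighted centroid p* = (Σwᵢpᵢ)/(Σwᵢ).
Σwᵢ = 858.
Σwᵢxᵢ = 50·12 + 500·9 + 300·1 + 8·2 = 5416.
Σwᵢyᵢ = 50·3 + 500·11 + 300·6 + 8·11 = 7538.
x* = 5416/858 = 6.31, y* = 7538/858 = 8.79.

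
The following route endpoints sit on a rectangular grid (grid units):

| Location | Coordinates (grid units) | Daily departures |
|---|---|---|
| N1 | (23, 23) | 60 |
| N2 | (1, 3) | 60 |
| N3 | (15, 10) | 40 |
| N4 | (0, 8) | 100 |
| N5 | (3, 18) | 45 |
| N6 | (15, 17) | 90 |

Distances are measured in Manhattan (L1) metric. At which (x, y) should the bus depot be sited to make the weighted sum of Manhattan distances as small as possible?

Manhattan distance separates: Σwᵢ(|x−xᵢ|+|y−yᵢ|) = Σwᵢ|x−xᵢ| + Σwᵢ|y−yᵢ|, so x and y are optimised independently as 1-D weighted medians.
Total weight W = 395; half = 197.5.
x-coordinate, sorted with cumulative weight:
  x=0 (N4, w=100) cum 100
  x=1 (N2, w=60) cum 160
  x=3 (N5, w=45) cum 205  ← median
  x=15 (N3, w=40) cum 245
  x=15 (N6, w=90) cum 335
  x=23 (N1, w=60) cum 395
⇒ x* = 3
y-coordinate, sorted with cumulative weight:
  y=3 (N2, w=60) cum 60
  y=8 (N4, w=100) cum 160
  y=10 (N3, w=40) cum 200  ← median
  y=17 (N6, w=90) cum 290
  y=18 (N5, w=45) cum 335
  y=23 (N1, w=60) cum 395
⇒ y* = 10

(3, 10)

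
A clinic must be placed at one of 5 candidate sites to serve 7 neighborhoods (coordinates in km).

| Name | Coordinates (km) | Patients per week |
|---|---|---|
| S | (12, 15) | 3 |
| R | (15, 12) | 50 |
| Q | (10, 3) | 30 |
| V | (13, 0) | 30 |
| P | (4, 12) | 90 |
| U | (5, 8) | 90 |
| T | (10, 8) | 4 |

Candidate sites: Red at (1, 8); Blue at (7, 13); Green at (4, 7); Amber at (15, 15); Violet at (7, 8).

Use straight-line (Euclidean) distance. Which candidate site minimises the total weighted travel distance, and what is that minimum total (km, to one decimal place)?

Total weighted distance at each candidate:
  Red (1, 8): total = 2354.7
  Blue (7, 13): total = 1954.6
  Green (4, 7): total = 1798.1
  Amber (15, 15): total = 3162.1
  Violet (7, 8): total = 1589.9
Minimum is at Violet with total 1589.9 km.

Violet, total 1589.9 km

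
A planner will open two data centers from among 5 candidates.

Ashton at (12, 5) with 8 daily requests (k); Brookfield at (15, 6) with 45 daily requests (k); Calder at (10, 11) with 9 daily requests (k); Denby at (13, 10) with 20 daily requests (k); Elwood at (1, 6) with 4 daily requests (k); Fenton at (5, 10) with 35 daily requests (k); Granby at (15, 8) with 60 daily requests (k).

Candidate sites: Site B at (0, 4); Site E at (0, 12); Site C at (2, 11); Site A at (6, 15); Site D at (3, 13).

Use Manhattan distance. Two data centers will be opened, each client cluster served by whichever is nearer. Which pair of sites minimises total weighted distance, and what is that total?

Evaluate every pair (each demand assigned to the nearer of the two):
  {Site B, Site C}: total = 2293
  {Site B, Site A}: total = 2363
  {Site E, Site C}: total = 2374
  {Site C, Site A}: total = 2374
  {Site C, Site D}: total = 2374
  {Site B, Site D}: total = 2417
  {Site A, Site D}: total = 2421
  {Site E, Site A}: total = 2448
  {Site E, Site D}: total = 2555
  {Site B, Site E}: total = 2665
Best pair: {Site B, Site C} with total 2293.

{Site B, Site C}, total 2293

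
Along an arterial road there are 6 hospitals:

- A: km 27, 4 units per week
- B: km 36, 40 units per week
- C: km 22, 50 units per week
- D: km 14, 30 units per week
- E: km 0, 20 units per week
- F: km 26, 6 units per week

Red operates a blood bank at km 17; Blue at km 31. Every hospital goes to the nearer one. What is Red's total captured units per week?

The indifferent point is the midpoint (17+31)/2 = 24; hospitals left of it (closer to Red at 17) go to Red, those right go to Blue.
  E at 0 (w=20) → Red
  D at 14 (w=30) → Red
  C at 22 (w=50) → Red
  F at 26 (w=6) → Blue
  A at 27 (w=4) → Blue
  B at 36 (w=40) → Blue
Red captures 100; Blue captures 50.

100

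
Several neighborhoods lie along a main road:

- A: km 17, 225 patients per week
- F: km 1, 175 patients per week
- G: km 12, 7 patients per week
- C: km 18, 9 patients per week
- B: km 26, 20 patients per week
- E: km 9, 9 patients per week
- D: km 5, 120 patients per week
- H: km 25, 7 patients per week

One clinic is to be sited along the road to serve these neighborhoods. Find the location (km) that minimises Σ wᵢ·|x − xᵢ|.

For a sum of weighted absolute distances on a line, the optimum is the weighted median (not the mean). Total weight W = 572; half-weight = 286.
Sort by position and accumulate weight:
  km 1 (F, w=175) → cum 175
  km 5 (D, w=120) → cum 295  ≥ 286 → median here
  km 9 (E, w=9) → cum 304
  km 12 (G, w=7) → cum 311
  km 17 (A, w=225) → cum 536
  km 18 (C, w=9) → cum 545
  km 25 (H, w=7) → cum 552
  km 26 (B, w=20) → cum 572
Optimal location: km 5.

x = 5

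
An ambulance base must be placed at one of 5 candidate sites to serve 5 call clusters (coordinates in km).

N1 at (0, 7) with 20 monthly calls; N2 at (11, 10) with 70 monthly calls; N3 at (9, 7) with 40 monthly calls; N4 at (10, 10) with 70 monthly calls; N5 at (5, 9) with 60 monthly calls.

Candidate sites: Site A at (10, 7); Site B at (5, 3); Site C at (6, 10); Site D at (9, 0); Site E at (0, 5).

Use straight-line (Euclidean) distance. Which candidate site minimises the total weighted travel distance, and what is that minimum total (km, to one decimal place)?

Site A, total 994.5 km

Total weighted distance at each candidate:
  Site A (10, 7): total = 994.5
  Site B (5, 3): total = 1961.9
  Site C (6, 10): total = 1018.7
  Site D (9, 0): total = 2516.3
  Site E (0, 5): total = 2421.4
Minimum is at Site A with total 994.5 km.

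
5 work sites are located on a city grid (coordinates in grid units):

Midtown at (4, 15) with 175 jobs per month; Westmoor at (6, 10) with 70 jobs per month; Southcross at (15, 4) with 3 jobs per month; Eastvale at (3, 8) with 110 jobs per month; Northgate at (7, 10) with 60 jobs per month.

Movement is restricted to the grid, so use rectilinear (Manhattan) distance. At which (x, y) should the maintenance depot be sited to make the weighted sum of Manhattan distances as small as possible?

Manhattan distance separates: Σwᵢ(|x−xᵢ|+|y−yᵢ|) = Σwᵢ|x−xᵢ| + Σwᵢ|y−yᵢ|, so x and y are optimised independently as 1-D weighted medians.
Total weight W = 418; half = 209.
x-coordinate, sorted with cumulative weight:
  x=3 (Eastvale, w=110) cum 110
  x=4 (Midtown, w=175) cum 285  ← median
  x=6 (Westmoor, w=70) cum 355
  x=7 (Northgate, w=60) cum 415
  x=15 (Southcross, w=3) cum 418
⇒ x* = 4
y-coordinate, sorted with cumulative weight:
  y=4 (Southcross, w=3) cum 3
  y=8 (Eastvale, w=110) cum 113
  y=10 (Westmoor, w=70) cum 183
  y=10 (Northgate, w=60) cum 243  ← median
  y=15 (Midtown, w=175) cum 418
⇒ y* = 10

(4, 10)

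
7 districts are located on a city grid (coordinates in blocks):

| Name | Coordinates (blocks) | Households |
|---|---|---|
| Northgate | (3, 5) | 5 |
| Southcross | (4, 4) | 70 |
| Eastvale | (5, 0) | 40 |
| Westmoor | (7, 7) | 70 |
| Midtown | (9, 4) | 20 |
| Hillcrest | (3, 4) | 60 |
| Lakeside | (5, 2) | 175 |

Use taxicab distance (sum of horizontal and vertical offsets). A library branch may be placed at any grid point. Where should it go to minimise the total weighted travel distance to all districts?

(5, 4)

Manhattan distance separates: Σwᵢ(|x−xᵢ|+|y−yᵢ|) = Σwᵢ|x−xᵢ| + Σwᵢ|y−yᵢ|, so x and y are optimised independently as 1-D weighted medians.
Total weight W = 440; half = 220.
x-coordinate, sorted with cumulative weight:
  x=3 (Northgate, w=5) cum 5
  x=3 (Hillcrest, w=60) cum 65
  x=4 (Southcross, w=70) cum 135
  x=5 (Eastvale, w=40) cum 175
  x=5 (Lakeside, w=175) cum 350  ← median
  x=7 (Westmoor, w=70) cum 420
  x=9 (Midtown, w=20) cum 440
⇒ x* = 5
y-coordinate, sorted with cumulative weight:
  y=0 (Eastvale, w=40) cum 40
  y=2 (Lakeside, w=175) cum 215
  y=4 (Southcross, w=70) cum 285  ← median
  y=4 (Midtown, w=20) cum 305
  y=4 (Hillcrest, w=60) cum 365
  y=5 (Northgate, w=5) cum 370
  y=7 (Westmoor, w=70) cum 440
⇒ y* = 4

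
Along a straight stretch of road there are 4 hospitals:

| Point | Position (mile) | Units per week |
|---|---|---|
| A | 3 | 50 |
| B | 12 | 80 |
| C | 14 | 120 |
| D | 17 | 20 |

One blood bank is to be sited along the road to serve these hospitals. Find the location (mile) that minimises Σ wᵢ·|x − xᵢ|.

x = 14

For a sum of weighted absolute distances on a line, the optimum is the weighted median (not the mean). Total weight W = 270; half-weight = 135.
Sort by position and accumulate weight:
  mile 3 (A, w=50) → cum 50
  mile 12 (B, w=80) → cum 130
  mile 14 (C, w=120) → cum 250  ≥ 135 → median here
  mile 17 (D, w=20) → cum 270
Optimal location: mile 14.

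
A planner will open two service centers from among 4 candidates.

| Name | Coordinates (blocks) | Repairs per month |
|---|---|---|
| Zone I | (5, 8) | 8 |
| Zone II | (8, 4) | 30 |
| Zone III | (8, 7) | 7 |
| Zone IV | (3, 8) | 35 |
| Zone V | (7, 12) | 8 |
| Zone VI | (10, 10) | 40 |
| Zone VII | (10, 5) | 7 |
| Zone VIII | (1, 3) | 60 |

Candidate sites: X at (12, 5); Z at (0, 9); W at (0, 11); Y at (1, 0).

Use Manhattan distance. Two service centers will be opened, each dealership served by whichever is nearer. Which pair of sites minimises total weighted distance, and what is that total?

{X, Z}, total 1174

Evaluate every pair (each demand assigned to the nearer of the two):
  {X, Z}: total = 1174
  {X, Y}: total = 1192
  {X, W}: total = 1364
  {Z, Y}: total = 1386
  {W, Y}: total = 1470
  {Z, W}: total = 1670
Best pair: {X, Z} with total 1174.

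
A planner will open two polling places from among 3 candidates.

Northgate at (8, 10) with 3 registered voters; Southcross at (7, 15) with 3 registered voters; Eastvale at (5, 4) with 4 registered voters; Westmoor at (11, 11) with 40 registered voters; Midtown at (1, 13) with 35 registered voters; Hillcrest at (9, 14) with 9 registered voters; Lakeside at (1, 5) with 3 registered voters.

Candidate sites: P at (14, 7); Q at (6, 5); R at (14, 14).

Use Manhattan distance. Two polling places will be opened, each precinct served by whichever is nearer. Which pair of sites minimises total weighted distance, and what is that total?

{Q, R}, total 808

Evaluate every pair (each demand assigned to the nearer of the two):
  {Q, R}: total = 808
  {P, R}: total = 919
  {P, Q}: total = 920
Best pair: {Q, R} with total 808.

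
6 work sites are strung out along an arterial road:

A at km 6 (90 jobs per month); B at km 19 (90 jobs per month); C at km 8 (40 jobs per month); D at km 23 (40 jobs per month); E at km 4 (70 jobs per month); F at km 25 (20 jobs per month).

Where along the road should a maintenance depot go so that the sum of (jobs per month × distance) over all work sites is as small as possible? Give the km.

For a sum of weighted absolute distances on a line, the optimum is the weighted median (not the mean). Total weight W = 350; half-weight = 175.
Sort by position and accumulate weight:
  km 4 (E, w=70) → cum 70
  km 6 (A, w=90) → cum 160
  km 8 (C, w=40) → cum 200  ≥ 175 → median here
  km 19 (B, w=90) → cum 290
  km 23 (D, w=40) → cum 330
  km 25 (F, w=20) → cum 350
Optimal location: km 8.

x = 8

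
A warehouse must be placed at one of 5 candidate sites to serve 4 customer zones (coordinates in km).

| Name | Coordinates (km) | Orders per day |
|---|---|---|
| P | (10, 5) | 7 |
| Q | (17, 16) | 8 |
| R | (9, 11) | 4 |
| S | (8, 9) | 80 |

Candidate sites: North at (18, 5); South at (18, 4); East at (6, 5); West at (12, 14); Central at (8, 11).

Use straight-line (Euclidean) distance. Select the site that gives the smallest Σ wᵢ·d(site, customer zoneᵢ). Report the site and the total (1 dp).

Total weighted distance at each candidate:
  North (18, 5): total = 1049.3
  South (18, 4): total = 1092.8
  East (6, 5): total = 537.1
  West (12, 14): total = 636.8
  Central (8, 11): total = 290.6
Minimum is at Central with total 290.6 km.

Central, total 290.6 km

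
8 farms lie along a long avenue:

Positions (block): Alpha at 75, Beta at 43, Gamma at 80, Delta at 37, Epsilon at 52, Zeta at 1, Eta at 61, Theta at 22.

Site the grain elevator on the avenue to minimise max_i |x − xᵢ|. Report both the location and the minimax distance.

location 40.5, max distance 39.5

The 1-center on a line is the midpoint of the two extreme points: leftmost at 1, rightmost at 80.
Optimal location = (1 + 80)/2 = 40.5; maximum distance = (80 − 1)/2 = 39.5.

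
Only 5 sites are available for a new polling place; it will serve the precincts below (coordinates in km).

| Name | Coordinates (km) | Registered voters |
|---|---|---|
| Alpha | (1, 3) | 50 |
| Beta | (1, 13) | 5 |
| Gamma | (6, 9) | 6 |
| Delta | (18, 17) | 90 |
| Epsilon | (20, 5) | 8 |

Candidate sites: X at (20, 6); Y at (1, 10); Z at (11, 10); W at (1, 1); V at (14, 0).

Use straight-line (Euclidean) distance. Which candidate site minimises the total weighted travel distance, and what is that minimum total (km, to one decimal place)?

Z, total 1666.4 km

Total weighted distance at each candidate:
  X (20, 6): total = 2163.1
  Y (1, 10): total = 2207.4
  Z (11, 10): total = 1666.4
  W (1, 1): total = 2473.0
  V (14, 0): total = 2465.5
Minimum is at Z with total 1666.4 km.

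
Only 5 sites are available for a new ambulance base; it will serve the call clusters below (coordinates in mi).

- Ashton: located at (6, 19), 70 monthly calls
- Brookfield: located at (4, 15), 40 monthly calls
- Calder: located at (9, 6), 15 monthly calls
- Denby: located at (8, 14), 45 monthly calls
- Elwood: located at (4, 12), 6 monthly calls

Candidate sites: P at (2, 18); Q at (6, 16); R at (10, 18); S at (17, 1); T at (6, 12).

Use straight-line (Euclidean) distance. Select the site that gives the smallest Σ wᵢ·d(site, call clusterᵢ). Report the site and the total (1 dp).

Total weighted distance at each candidate:
  P (2, 18): total = 1003.7
  Q (6, 16): total = 610.2
  R (10, 18): total = 989.7
  S (17, 1): total = 3196.0
  T (6, 12): total = 874.1
Minimum is at Q with total 610.2 mi.

Q, total 610.2 mi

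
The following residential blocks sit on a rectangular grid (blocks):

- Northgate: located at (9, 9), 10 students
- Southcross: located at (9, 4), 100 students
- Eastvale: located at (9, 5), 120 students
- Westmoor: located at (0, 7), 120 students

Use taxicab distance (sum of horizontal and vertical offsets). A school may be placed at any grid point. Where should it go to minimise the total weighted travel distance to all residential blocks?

Manhattan distance separates: Σwᵢ(|x−xᵢ|+|y−yᵢ|) = Σwᵢ|x−xᵢ| + Σwᵢ|y−yᵢ|, so x and y are optimised independently as 1-D weighted medians.
Total weight W = 350; half = 175.
x-coordinate, sorted with cumulative weight:
  x=0 (Westmoor, w=120) cum 120
  x=9 (Northgate, w=10) cum 130
  x=9 (Southcross, w=100) cum 230  ← median
  x=9 (Eastvale, w=120) cum 350
⇒ x* = 9
y-coordinate, sorted with cumulative weight:
  y=4 (Southcross, w=100) cum 100
  y=5 (Eastvale, w=120) cum 220  ← median
  y=7 (Westmoor, w=120) cum 340
  y=9 (Northgate, w=10) cum 350
⇒ y* = 5

(9, 5)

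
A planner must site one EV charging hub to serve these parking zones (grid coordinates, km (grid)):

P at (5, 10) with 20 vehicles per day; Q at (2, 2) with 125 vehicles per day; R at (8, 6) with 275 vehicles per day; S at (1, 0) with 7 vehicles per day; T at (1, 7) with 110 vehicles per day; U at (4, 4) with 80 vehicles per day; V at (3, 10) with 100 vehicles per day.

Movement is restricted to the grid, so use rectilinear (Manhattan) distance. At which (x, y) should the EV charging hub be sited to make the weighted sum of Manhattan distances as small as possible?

Manhattan distance separates: Σwᵢ(|x−xᵢ|+|y−yᵢ|) = Σwᵢ|x−xᵢ| + Σwᵢ|y−yᵢ|, so x and y are optimised independently as 1-D weighted medians.
Total weight W = 717; half = 358.5.
x-coordinate, sorted with cumulative weight:
  x=1 (S, w=7) cum 7
  x=1 (T, w=110) cum 117
  x=2 (Q, w=125) cum 242
  x=3 (V, w=100) cum 342
  x=4 (U, w=80) cum 422  ← median
  x=5 (P, w=20) cum 442
  x=8 (R, w=275) cum 717
⇒ x* = 4
y-coordinate, sorted with cumulative weight:
  y=0 (S, w=7) cum 7
  y=2 (Q, w=125) cum 132
  y=4 (U, w=80) cum 212
  y=6 (R, w=275) cum 487  ← median
  y=7 (T, w=110) cum 597
  y=10 (P, w=20) cum 617
  y=10 (V, w=100) cum 717
⇒ y* = 6

(4, 6)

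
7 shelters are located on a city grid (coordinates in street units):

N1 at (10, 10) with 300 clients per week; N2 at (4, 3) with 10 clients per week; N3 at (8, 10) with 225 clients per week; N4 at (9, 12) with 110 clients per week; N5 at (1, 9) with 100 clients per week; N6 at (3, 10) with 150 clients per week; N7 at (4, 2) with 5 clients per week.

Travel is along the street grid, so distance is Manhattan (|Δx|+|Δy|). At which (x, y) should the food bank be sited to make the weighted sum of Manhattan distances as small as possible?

(8, 10)

Manhattan distance separates: Σwᵢ(|x−xᵢ|+|y−yᵢ|) = Σwᵢ|x−xᵢ| + Σwᵢ|y−yᵢ|, so x and y are optimised independently as 1-D weighted medians.
Total weight W = 900; half = 450.
x-coordinate, sorted with cumulative weight:
  x=1 (N5, w=100) cum 100
  x=3 (N6, w=150) cum 250
  x=4 (N2, w=10) cum 260
  x=4 (N7, w=5) cum 265
  x=8 (N3, w=225) cum 490  ← median
  x=9 (N4, w=110) cum 600
  x=10 (N1, w=300) cum 900
⇒ x* = 8
y-coordinate, sorted with cumulative weight:
  y=2 (N7, w=5) cum 5
  y=3 (N2, w=10) cum 15
  y=9 (N5, w=100) cum 115
  y=10 (N1, w=300) cum 415
  y=10 (N3, w=225) cum 640  ← median
  y=10 (N6, w=150) cum 790
  y=12 (N4, w=110) cum 900
⇒ y* = 10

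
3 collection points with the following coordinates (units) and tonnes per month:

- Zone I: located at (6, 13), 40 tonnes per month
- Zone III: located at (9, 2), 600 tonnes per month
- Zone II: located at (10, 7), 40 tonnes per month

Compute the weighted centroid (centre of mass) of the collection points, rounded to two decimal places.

The minimiser of Σwᵢ‖p−pᵢ‖² is the weighted centroid p* = (Σwᵢpᵢ)/(Σwᵢ).
Σwᵢ = 680.
Σwᵢxᵢ = 40·6 + 600·9 + 40·10 = 6040.
Σwᵢyᵢ = 40·13 + 600·2 + 40·7 = 2000.
x* = 6040/680 = 8.88, y* = 2000/680 = 2.94.

(8.88, 2.94)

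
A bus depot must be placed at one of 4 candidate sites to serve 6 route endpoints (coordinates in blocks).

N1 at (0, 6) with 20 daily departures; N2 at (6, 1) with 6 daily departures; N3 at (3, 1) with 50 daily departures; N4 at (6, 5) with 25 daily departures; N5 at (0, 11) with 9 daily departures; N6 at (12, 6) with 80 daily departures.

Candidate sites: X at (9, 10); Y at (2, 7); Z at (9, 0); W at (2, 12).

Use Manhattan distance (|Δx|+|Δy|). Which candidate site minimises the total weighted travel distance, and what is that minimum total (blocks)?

Total weighted distance at each candidate:
  X (9, 10): total = 1932
  Y (2, 7): total = 1554
  Z (9, 0): total = 1774
  W (2, 12): total = 2432
Minimum is at Y with total 1554 blocks.

Y, total 1554 blocks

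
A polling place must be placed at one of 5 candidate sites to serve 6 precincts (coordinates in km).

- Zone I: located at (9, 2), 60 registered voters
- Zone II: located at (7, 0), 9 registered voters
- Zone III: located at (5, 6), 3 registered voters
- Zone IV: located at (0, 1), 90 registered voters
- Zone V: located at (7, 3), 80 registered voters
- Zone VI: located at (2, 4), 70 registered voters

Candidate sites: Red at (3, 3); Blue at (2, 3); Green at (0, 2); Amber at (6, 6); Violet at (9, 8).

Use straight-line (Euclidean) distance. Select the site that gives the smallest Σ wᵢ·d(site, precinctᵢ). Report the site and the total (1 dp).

Red, total 1164.3 km

Total weighted distance at each candidate:
  Red (3, 3): total = 1164.3
  Blue (2, 3): total = 1214.0
  Green (0, 2): total = 1478.4
  Amber (6, 6): total = 1626.7
  Violet (9, 8): total = 2469.0
Minimum is at Red with total 1164.3 km.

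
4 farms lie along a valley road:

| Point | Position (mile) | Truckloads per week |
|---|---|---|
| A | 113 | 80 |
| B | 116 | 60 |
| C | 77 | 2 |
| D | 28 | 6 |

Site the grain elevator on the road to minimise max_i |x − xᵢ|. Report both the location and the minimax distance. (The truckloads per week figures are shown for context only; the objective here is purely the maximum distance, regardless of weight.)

The 1-center on a line is the midpoint of the two extreme points: leftmost at 28, rightmost at 116.
Optimal location = (28 + 116)/2 = 72; maximum distance = (116 − 28)/2 = 44.

location 72, max distance 44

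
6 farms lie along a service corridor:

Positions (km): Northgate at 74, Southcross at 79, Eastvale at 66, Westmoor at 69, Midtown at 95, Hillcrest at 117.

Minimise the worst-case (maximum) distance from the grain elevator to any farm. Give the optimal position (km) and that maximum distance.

The 1-center on a line is the midpoint of the two extreme points: leftmost at 66, rightmost at 117.
Optimal location = (66 + 117)/2 = 91.5; maximum distance = (117 − 66)/2 = 25.5.

location 91.5, max distance 25.5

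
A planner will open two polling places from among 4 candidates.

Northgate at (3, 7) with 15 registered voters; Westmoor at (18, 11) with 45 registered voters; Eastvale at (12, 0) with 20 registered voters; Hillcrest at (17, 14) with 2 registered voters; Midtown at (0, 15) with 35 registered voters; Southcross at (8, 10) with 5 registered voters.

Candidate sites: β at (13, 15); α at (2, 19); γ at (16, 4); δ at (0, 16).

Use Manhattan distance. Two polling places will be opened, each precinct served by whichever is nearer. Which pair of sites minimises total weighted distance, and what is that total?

Evaluate every pair (each demand assigned to the nearer of the two):
  {γ, δ}: total = 872
  {β, δ}: total = 1000
  {α, γ}: total = 1062
  {β, α}: total = 1190
  {β, γ}: total = 1320
  {α, δ}: total = 1918
Best pair: {γ, δ} with total 872.

{γ, δ}, total 872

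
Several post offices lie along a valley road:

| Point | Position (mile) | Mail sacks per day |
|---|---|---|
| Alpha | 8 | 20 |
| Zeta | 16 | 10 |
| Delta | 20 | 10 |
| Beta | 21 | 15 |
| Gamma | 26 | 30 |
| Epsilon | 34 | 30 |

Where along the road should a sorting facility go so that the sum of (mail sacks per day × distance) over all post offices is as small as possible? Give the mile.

x = 26

For a sum of weighted absolute distances on a line, the optimum is the weighted median (not the mean). Total weight W = 115; half-weight = 57.5.
Sort by position and accumulate weight:
  mile 8 (Alpha, w=20) → cum 20
  mile 16 (Zeta, w=10) → cum 30
  mile 20 (Delta, w=10) → cum 40
  mile 21 (Beta, w=15) → cum 55
  mile 26 (Gamma, w=30) → cum 85  ≥ 57.5 → median here
  mile 34 (Epsilon, w=30) → cum 115
Optimal location: mile 26.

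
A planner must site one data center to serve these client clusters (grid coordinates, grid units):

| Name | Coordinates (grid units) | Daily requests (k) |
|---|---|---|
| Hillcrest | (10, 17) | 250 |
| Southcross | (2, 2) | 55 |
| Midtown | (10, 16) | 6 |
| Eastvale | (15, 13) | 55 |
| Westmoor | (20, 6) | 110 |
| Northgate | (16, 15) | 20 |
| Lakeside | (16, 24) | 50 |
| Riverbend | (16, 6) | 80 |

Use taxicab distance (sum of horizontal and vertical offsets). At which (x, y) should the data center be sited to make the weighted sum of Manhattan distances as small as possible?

(15, 15)

Manhattan distance separates: Σwᵢ(|x−xᵢ|+|y−yᵢ|) = Σwᵢ|x−xᵢ| + Σwᵢ|y−yᵢ|, so x and y are optimised independently as 1-D weighted medians.
Total weight W = 626; half = 313.
x-coordinate, sorted with cumulative weight:
  x=2 (Southcross, w=55) cum 55
  x=10 (Hillcrest, w=250) cum 305
  x=10 (Midtown, w=6) cum 311
  x=15 (Eastvale, w=55) cum 366  ← median
  x=16 (Northgate, w=20) cum 386
  x=16 (Lakeside, w=50) cum 436
  x=16 (Riverbend, w=80) cum 516
  x=20 (Westmoor, w=110) cum 626
⇒ x* = 15
y-coordinate, sorted with cumulative weight:
  y=2 (Southcross, w=55) cum 55
  y=6 (Westmoor, w=110) cum 165
  y=6 (Riverbend, w=80) cum 245
  y=13 (Eastvale, w=55) cum 300
  y=15 (Northgate, w=20) cum 320  ← median
  y=16 (Midtown, w=6) cum 326
  y=17 (Hillcrest, w=250) cum 576
  y=24 (Lakeside, w=50) cum 626
⇒ y* = 15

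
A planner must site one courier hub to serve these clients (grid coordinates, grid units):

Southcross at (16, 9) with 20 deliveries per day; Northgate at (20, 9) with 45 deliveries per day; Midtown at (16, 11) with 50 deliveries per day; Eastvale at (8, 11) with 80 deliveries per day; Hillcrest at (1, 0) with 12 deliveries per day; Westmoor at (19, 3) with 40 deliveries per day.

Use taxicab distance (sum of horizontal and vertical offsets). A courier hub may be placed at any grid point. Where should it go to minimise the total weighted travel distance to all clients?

(16, 11)

Manhattan distance separates: Σwᵢ(|x−xᵢ|+|y−yᵢ|) = Σwᵢ|x−xᵢ| + Σwᵢ|y−yᵢ|, so x and y are optimised independently as 1-D weighted medians.
Total weight W = 247; half = 123.5.
x-coordinate, sorted with cumulative weight:
  x=1 (Hillcrest, w=12) cum 12
  x=8 (Eastvale, w=80) cum 92
  x=16 (Southcross, w=20) cum 112
  x=16 (Midtown, w=50) cum 162  ← median
  x=19 (Westmoor, w=40) cum 202
  x=20 (Northgate, w=45) cum 247
⇒ x* = 16
y-coordinate, sorted with cumulative weight:
  y=0 (Hillcrest, w=12) cum 12
  y=3 (Westmoor, w=40) cum 52
  y=9 (Southcross, w=20) cum 72
  y=9 (Northgate, w=45) cum 117
  y=11 (Midtown, w=50) cum 167  ← median
  y=11 (Eastvale, w=80) cum 247
⇒ y* = 11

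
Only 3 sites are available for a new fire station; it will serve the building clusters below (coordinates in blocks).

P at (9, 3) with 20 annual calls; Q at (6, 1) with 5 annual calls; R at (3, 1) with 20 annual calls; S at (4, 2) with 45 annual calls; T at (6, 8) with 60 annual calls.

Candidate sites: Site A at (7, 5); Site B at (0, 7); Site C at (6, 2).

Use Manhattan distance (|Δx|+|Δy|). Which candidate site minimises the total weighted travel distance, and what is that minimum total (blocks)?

Total weighted distance at each candidate:
  Site A (7, 5): total = 775
  Site B (0, 7): total = 1325
  Site C (6, 2): total = 615
Minimum is at Site C with total 615 blocks.

Site C, total 615 blocks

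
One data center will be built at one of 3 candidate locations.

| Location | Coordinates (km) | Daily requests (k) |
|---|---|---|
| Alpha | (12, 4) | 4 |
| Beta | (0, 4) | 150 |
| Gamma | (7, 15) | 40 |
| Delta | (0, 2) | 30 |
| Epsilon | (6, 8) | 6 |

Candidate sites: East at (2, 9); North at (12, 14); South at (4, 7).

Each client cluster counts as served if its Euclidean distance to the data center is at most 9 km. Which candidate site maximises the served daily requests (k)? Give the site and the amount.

Coverage radius r = 9 km; a point is covered iff (Δx)²+(Δy)² ≤ 9² = 81.
  East (2, 9): covers {Beta, Gamma, Delta, Epsilon} → 226
  North (12, 14): covers {Gamma, Epsilon} → 46
  South (4, 7): covers {Alpha, Beta, Gamma, Delta, Epsilon} → 230
Maximum coverage at South: 230 daily requests (k).

South, covering 230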